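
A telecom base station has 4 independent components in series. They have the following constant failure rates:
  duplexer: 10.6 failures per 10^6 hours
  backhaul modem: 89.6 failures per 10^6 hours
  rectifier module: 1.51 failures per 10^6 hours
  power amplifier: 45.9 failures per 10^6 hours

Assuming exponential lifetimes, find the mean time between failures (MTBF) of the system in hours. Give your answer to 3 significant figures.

6770

Series of exponential components: λ_sys = Σ λ_i
λ_sys = 0.0000106 + 0.0000896 + 0.00000151 + 0.0000459 = 1.4761e-04 /h
MTBF = 1 / λ_sys = 6770 h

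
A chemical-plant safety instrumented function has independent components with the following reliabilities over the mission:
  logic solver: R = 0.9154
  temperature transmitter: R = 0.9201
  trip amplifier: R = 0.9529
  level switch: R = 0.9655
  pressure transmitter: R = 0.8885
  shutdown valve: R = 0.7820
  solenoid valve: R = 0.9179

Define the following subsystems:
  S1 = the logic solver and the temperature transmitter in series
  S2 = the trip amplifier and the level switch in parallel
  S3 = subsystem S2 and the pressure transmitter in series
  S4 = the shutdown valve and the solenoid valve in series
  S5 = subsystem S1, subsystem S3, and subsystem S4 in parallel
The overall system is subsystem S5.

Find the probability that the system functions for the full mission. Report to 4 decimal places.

Series (logic solver and temperature transmitter): 0.915400 × 0.920100 = 0.842260
Parallel (trip amplifier and level switch): 1 − (1 − 0.952900)(1 − 0.965500) = 0.998375
Series ([0.998375] and pressure transmitter): 0.998375 × 0.888500 = 0.887056
Series (shutdown valve and solenoid valve): 0.782000 × 0.917900 = 0.717798
Parallel ([0.842260], [0.887056], and [0.717798]): 1 − (1 − 0.842260)(1 − 0.887056)(1 − 0.717798) = 0.9950

0.9950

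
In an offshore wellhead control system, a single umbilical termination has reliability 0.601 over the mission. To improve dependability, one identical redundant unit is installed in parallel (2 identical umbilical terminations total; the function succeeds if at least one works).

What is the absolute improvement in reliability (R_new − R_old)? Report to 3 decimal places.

0.240

R_before = 0.601
R_after = 1 − (1 − 0.601)^2 = 0.841
ΔR = 0.841 − 0.601 = 0.240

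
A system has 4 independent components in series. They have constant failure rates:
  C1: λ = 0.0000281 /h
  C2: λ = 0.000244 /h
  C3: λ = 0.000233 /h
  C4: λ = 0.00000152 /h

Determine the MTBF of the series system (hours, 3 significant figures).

Series of exponential components: λ_sys = Σ λ_i
λ_sys = 0.0000281 + 0.000244 + 0.000233 + 0.00000152 = 5.0662e-04 /h
MTBF = 1 / λ_sys = 1970 h

1970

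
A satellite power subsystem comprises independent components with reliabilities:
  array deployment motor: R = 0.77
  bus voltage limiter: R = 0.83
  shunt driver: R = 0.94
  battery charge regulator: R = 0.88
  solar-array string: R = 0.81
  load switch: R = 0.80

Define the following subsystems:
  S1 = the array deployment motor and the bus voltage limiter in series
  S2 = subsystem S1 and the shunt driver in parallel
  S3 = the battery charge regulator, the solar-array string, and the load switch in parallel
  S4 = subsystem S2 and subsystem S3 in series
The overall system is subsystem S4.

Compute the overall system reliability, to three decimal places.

Series (array deployment motor and bus voltage limiter): 0.77000 × 0.83000 = 0.63910
Parallel ([0.63910] and shunt driver): 1 − (1 − 0.63910)(1 − 0.94000) = 0.97835
Parallel (battery charge regulator, solar-array string, and load switch): 1 − (1 − 0.88000)(1 − 0.81000)(1 − 0.80000) = 0.99544
Series ([0.97835] and [0.99544]): 0.97835 × 0.99544 = 0.974

0.974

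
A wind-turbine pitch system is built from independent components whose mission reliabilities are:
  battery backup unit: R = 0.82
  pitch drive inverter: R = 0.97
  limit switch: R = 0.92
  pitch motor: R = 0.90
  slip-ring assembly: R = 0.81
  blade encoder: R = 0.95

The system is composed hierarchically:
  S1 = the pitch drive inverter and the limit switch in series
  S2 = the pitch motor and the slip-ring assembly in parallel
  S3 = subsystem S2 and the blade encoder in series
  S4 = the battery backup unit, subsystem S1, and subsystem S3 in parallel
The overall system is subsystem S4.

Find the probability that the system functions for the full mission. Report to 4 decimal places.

Series (pitch drive inverter and limit switch): 0.970000 × 0.920000 = 0.892400
Parallel (pitch motor and slip-ring assembly): 1 − (1 − 0.900000)(1 − 0.810000) = 0.981000
Series ([0.981000] and blade encoder): 0.981000 × 0.950000 = 0.931950
Parallel (battery backup unit, [0.892400], and [0.931950]): 1 − (1 − 0.820000)(1 − 0.892400)(1 − 0.931950) = 0.9987

0.9987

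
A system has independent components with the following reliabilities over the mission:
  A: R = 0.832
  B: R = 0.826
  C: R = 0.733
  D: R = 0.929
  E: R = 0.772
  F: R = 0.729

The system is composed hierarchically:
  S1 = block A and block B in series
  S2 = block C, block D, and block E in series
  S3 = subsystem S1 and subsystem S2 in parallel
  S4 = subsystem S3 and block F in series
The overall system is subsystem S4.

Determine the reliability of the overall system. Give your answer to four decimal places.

Series (A and B): 0.832000 × 0.826000 = 0.687232
Series (C, D, and E): 0.733000 × 0.929000 × 0.772000 = 0.525699
Parallel ([0.687232] and [0.525699]): 1 − (1 − 0.687232)(1 − 0.525699) = 0.851654
Series ([0.851654] and F): 0.851654 × 0.729000 = 0.6209

0.6209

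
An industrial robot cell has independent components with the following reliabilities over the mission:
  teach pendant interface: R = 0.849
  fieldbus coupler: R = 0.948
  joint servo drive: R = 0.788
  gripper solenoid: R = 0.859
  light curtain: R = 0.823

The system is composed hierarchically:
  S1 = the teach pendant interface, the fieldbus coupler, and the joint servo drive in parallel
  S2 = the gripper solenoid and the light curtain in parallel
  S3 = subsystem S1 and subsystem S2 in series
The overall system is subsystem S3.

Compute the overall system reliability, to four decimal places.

0.9734

Parallel (teach pendant interface, fieldbus coupler, and joint servo drive): 1 − (1 − 0.849000)(1 − 0.948000)(1 − 0.788000) = 0.998335
Parallel (gripper solenoid and light curtain): 1 − (1 − 0.859000)(1 − 0.823000) = 0.975043
Series ([0.998335] and [0.975043]): 0.998335 × 0.975043 = 0.9734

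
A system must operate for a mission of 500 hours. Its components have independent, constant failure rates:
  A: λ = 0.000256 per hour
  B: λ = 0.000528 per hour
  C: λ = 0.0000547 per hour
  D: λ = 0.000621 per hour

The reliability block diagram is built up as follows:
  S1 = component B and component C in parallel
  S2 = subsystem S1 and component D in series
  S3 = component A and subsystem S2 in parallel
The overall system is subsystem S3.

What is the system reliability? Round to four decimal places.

R(A) = exp(−0.000256 × 500) = 0.879853
R(B) = exp(−0.000528 × 500) = 0.767974
R(C) = exp(−0.0000547 × 500) = 0.973021
R(D) = exp(−0.000621 × 500) = 0.733080
Parallel (B and C): 1 − (1 − 0.767974)(1 − 0.973021) = 0.993740
Series ([0.993740] and D): 0.993740 × 0.733080 = 0.728491
Parallel (A and [0.728491]): 1 − (1 − 0.879853)(1 − 0.728491) = 0.9674

0.9674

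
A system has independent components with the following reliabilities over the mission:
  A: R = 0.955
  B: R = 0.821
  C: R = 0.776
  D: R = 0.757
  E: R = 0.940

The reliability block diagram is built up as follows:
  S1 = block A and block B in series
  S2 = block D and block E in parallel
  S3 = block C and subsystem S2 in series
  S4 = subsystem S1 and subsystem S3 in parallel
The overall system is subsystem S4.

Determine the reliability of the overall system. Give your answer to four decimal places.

0.9492

Series (A and B): 0.955000 × 0.821000 = 0.784055
Parallel (D and E): 1 − (1 − 0.757000)(1 − 0.940000) = 0.985420
Series (C and [0.985420]): 0.776000 × 0.985420 = 0.764686
Parallel ([0.784055] and [0.764686]): 1 − (1 − 0.784055)(1 − 0.764686) = 0.9492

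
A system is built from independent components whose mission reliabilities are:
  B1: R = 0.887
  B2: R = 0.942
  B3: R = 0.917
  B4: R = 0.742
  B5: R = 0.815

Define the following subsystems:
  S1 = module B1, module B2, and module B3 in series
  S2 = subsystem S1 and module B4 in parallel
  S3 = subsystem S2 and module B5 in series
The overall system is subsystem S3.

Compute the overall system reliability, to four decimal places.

Series (B1, B2, and B3): 0.887000 × 0.942000 × 0.917000 = 0.766203
Parallel ([0.766203] and B4): 1 − (1 − 0.766203)(1 − 0.742000) = 0.939680
Series ([0.939680] and B5): 0.939680 × 0.815000 = 0.7658

0.7658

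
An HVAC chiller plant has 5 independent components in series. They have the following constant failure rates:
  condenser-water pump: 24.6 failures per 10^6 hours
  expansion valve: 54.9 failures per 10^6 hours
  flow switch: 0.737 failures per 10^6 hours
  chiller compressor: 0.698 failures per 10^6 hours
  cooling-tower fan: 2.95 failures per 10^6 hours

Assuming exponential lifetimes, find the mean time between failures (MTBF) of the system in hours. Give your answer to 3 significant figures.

11900

Series of exponential components: λ_sys = Σ λ_i
λ_sys = 0.0000246 + 0.0000549 + 0.000000737 + 0.000000698 + 0.00000295 = 8.3885e-05 /h
MTBF = 1 / λ_sys = 11900 h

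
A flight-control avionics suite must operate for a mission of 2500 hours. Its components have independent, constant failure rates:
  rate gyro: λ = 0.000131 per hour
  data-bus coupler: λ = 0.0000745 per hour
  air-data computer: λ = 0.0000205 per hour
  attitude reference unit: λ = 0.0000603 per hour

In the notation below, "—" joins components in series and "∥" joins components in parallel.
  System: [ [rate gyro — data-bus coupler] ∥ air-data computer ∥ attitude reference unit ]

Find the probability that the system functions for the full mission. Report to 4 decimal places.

R(rate gyro) = exp(−0.000131 × 2500) = 0.720723
R(data-bus coupler) = exp(−0.0000745 × 2500) = 0.830066
R(air-data computer) = exp(−0.0000205 × 2500) = 0.950041
R(attitude reference unit) = exp(−0.0000603 × 2500) = 0.860063
Series (rate gyro and data-bus coupler): 0.720723 × 0.830066 = 0.598248
Parallel ([0.598248], air-data computer, and attitude reference unit): 1 − (1 − 0.598248)(1 − 0.950041)(1 − 0.860063) = 0.9972

0.9972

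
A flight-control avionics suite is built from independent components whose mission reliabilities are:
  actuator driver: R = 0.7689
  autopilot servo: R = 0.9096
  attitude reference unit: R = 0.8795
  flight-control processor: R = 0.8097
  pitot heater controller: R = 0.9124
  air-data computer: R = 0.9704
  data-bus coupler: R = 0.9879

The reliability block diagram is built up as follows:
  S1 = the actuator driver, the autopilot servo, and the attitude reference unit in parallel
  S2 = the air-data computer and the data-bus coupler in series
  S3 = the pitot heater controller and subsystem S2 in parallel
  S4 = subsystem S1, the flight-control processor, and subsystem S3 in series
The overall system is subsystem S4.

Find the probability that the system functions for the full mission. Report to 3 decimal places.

Parallel (actuator driver, autopilot servo, and attitude reference unit): 1 − (1 − 0.76890)(1 − 0.90960)(1 − 0.87950) = 0.99748
Series (air-data computer and data-bus coupler): 0.97040 × 0.98790 = 0.95866
Parallel (pitot heater controller and [0.95866]): 1 − (1 − 0.91240)(1 − 0.95866) = 0.99638
Series ([0.99748], flight-control processor, and [0.99638]): 0.99748 × 0.80970 × 0.99638 = 0.805

0.805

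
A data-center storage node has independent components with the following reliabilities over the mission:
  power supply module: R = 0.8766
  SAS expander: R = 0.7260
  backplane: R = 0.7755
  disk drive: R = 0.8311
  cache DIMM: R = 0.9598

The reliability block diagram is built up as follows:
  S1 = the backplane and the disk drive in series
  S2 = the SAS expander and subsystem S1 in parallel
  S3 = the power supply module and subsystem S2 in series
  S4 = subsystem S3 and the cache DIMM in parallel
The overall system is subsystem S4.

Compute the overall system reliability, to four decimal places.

Series (backplane and disk drive): 0.775500 × 0.831100 = 0.644518
Parallel (SAS expander and [0.644518]): 1 − (1 − 0.726000)(1 − 0.644518) = 0.902598
Series (power supply module and [0.902598]): 0.876600 × 0.902598 = 0.791217
Parallel ([0.791217] and cache DIMM): 1 − (1 − 0.791217)(1 − 0.959800) = 0.9916

0.9916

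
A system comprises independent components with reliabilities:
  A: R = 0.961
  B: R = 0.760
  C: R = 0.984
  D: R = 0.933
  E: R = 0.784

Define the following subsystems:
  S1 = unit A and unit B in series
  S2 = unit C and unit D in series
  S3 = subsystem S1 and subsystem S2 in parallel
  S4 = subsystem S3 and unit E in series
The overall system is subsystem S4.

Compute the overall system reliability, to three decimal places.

0.767

Series (A and B): 0.96100 × 0.76000 = 0.73036
Series (C and D): 0.98400 × 0.93300 = 0.91807
Parallel ([0.73036] and [0.91807]): 1 − (1 − 0.73036)(1 − 0.91807) = 0.97791
Series ([0.97791] and E): 0.97791 × 0.78400 = 0.767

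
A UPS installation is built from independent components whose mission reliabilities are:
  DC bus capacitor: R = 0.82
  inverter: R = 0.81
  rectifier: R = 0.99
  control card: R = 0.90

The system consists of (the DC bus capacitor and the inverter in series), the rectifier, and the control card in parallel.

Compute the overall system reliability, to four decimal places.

Series (DC bus capacitor and inverter): 0.820000 × 0.810000 = 0.664200
Parallel ([0.664200], rectifier, and control card): 1 − (1 − 0.664200)(1 − 0.990000)(1 − 0.900000) = 0.9997

0.9997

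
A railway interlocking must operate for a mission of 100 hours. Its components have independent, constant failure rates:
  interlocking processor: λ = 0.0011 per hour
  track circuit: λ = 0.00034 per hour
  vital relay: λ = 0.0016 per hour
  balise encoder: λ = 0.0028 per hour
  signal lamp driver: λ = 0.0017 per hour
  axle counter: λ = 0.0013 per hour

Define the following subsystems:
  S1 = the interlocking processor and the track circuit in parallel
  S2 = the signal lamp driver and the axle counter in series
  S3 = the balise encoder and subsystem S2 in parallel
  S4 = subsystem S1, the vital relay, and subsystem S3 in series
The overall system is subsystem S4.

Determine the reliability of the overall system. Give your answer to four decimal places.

0.7954

R(interlocking processor) = exp(−0.0011 × 100) = 0.895834
R(track circuit) = exp(−0.00034 × 100) = 0.966572
R(vital relay) = exp(−0.0016 × 100) = 0.852144
R(balise encoder) = exp(−0.0028 × 100) = 0.755784
R(signal lamp driver) = exp(−0.0017 × 100) = 0.843665
R(axle counter) = exp(−0.0013 × 100) = 0.878095
Parallel (interlocking processor and track circuit): 1 − (1 − 0.895834)(1 − 0.966572) = 0.996518
Series (signal lamp driver and axle counter): 0.843665 × 0.878095 = 0.740818
Parallel (balise encoder and [0.740818]): 1 − (1 − 0.755784)(1 − 0.740818) = 0.936704
Series ([0.996518], vital relay, and [0.936704]): 0.996518 × 0.852144 × 0.936704 = 0.7954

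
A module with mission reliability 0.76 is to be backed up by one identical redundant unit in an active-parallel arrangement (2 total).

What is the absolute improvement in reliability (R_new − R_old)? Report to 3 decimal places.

0.182

R_before = 0.76
R_after = 1 − (1 − 0.76)^2 = 0.942
ΔR = 0.942 − 0.76 = 0.182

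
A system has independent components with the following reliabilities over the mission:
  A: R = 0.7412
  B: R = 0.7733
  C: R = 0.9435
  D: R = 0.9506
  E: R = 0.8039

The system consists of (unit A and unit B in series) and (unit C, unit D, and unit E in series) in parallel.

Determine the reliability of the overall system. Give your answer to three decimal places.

0.881

Series (A and B): 0.74120 × 0.77330 = 0.57317
Series (C, D, and E): 0.94350 × 0.95060 × 0.80390 = 0.72101
Parallel ([0.57317] and [0.72101]): 1 − (1 − 0.57317)(1 − 0.72101) = 0.881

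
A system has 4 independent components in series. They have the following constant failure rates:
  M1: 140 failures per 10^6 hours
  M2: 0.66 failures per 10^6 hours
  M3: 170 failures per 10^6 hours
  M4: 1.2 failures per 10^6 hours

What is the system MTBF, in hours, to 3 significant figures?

Series of exponential components: λ_sys = Σ λ_i
λ_sys = 0.00014 + 0.00000066 + 0.00017 + 0.0000012 = 3.1186e-04 /h
MTBF = 1 / λ_sys = 3210 h

3210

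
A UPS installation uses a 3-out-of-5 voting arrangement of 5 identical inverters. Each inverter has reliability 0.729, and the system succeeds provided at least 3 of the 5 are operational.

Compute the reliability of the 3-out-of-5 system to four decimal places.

0.8731

R = Σ_{i=3}^{5} C(5,i) p^i (1−p)^{5−i} with p = 0.729
C(5,3)·0.729^3·0.271^2 = 0.284525
C(5,4)·0.729^4·0.271^1 = 0.382692
C(5,5)·0.729^5·0.271^0 = 0.205891
Sum = 0.8731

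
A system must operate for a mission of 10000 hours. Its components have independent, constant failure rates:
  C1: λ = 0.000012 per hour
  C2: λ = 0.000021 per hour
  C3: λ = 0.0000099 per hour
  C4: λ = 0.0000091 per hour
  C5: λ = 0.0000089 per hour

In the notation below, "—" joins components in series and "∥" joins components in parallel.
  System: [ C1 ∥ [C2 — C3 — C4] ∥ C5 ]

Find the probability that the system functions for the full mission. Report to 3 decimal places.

0.997

R(C1) = exp(−0.000012 × 10000) = 0.88692
R(C2) = exp(−0.000021 × 10000) = 0.81058
R(C3) = exp(−0.0000099 × 10000) = 0.90574
R(C4) = exp(−0.0000091 × 10000) = 0.91302
R(C5) = exp(−0.0000089 × 10000) = 0.91485
Series (C2, C3, and C4): 0.81058 × 0.90574 × 0.91302 = 0.67032
Parallel (C1, [0.67032], and C5): 1 − (1 − 0.88692)(1 − 0.67032)(1 − 0.91485) = 0.997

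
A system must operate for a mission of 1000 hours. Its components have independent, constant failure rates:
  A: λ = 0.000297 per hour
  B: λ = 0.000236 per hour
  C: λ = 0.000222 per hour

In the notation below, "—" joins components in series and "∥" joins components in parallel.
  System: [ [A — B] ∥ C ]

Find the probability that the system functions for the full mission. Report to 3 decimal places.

0.918

R(A) = exp(−0.000297 × 1000) = 0.74304
R(B) = exp(−0.000236 × 1000) = 0.78978
R(C) = exp(−0.000222 × 1000) = 0.80092
Series (A and B): 0.74304 × 0.78978 = 0.58684
Parallel ([0.58684] and C): 1 − (1 − 0.58684)(1 − 0.80092) = 0.918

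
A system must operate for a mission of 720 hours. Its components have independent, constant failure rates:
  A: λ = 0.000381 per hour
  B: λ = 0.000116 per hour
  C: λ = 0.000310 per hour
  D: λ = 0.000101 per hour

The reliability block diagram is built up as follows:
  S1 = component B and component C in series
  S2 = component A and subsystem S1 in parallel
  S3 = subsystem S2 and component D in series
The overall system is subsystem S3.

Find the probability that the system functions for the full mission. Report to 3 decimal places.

0.871

R(A) = exp(−0.000381 × 720) = 0.76009
R(B) = exp(−0.000116 × 720) = 0.91987
R(C) = exp(−0.000310 × 720) = 0.79995
R(D) = exp(−0.000101 × 720) = 0.92986
Series (B and C): 0.91987 × 0.79995 = 0.73585
Parallel (A and [0.73585]): 1 − (1 − 0.76009)(1 − 0.73585) = 0.93663
Series ([0.93663] and D): 0.93663 × 0.92986 = 0.871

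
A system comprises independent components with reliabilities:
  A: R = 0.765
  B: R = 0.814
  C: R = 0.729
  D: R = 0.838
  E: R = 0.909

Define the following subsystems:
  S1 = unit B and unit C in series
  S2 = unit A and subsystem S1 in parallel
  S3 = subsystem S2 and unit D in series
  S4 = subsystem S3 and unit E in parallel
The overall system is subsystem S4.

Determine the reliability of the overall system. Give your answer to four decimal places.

0.9780

Series (B and C): 0.814000 × 0.729000 = 0.593406
Parallel (A and [0.593406]): 1 − (1 − 0.765000)(1 − 0.593406) = 0.904450
Series ([0.904450] and D): 0.904450 × 0.838000 = 0.757929
Parallel ([0.757929] and E): 1 − (1 − 0.757929)(1 − 0.909000) = 0.9780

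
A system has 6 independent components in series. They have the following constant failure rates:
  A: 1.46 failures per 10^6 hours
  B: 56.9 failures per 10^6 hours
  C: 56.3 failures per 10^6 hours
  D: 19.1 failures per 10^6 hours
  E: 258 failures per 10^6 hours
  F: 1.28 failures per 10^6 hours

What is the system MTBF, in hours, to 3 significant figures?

2540

Series of exponential components: λ_sys = Σ λ_i
λ_sys = 0.00000146 + 0.0000569 + 0.0000563 + 0.0000191 + 0.000258 + 0.00000128 = 3.9304e-04 /h
MTBF = 1 / λ_sys = 2540 h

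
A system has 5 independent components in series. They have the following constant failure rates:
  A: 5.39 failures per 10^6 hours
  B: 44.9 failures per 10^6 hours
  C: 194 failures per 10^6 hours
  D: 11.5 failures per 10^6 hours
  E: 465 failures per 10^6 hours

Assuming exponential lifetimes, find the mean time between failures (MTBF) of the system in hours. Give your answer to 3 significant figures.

Series of exponential components: λ_sys = Σ λ_i
λ_sys = 0.00000539 + 0.0000449 + 0.000194 + 0.0000115 + 0.000465 = 7.2079e-04 /h
MTBF = 1 / λ_sys = 1390 h

1390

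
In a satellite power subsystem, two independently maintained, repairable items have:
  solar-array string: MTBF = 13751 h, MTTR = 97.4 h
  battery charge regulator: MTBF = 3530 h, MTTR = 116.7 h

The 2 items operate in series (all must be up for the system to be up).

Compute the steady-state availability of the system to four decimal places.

0.9612

A(solar-array string) = MTBF/(MTBF+MTTR) = 13751/(13751+97.4) = 0.992967
A(battery charge regulator) = MTBF/(MTBF+MTTR) = 3530/(3530+116.7) = 0.967998
Series availability: 0.992967 × 0.967998 = 0.9612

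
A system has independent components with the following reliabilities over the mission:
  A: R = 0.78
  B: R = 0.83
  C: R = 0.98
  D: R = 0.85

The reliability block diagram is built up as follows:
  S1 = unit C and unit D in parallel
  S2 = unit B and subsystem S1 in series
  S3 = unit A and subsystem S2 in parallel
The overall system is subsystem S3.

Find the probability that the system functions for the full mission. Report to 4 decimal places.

Parallel (C and D): 1 − (1 − 0.980000)(1 − 0.850000) = 0.997000
Series (B and [0.997000]): 0.830000 × 0.997000 = 0.827510
Parallel (A and [0.827510]): 1 − (1 − 0.780000)(1 − 0.827510) = 0.9621

0.9621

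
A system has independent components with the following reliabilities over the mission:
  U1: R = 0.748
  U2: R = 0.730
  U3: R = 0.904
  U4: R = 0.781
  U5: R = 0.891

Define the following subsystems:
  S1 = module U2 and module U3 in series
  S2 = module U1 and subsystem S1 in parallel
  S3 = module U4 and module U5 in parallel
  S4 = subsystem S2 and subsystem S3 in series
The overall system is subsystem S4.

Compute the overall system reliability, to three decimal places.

0.892

Series (U2 and U3): 0.73000 × 0.90400 = 0.65992
Parallel (U1 and [0.65992]): 1 − (1 − 0.74800)(1 − 0.65992) = 0.91430
Parallel (U4 and U5): 1 − (1 − 0.78100)(1 − 0.89100) = 0.97613
Series ([0.91430] and [0.97613]): 0.91430 × 0.97613 = 0.892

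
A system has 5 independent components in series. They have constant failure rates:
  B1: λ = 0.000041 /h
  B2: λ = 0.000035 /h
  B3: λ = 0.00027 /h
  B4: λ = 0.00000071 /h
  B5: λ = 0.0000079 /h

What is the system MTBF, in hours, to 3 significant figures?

Series of exponential components: λ_sys = Σ λ_i
λ_sys = 0.000041 + 0.000035 + 0.00027 + 0.00000071 + 0.0000079 = 3.5461e-04 /h
MTBF = 1 / λ_sys = 2820 h

2820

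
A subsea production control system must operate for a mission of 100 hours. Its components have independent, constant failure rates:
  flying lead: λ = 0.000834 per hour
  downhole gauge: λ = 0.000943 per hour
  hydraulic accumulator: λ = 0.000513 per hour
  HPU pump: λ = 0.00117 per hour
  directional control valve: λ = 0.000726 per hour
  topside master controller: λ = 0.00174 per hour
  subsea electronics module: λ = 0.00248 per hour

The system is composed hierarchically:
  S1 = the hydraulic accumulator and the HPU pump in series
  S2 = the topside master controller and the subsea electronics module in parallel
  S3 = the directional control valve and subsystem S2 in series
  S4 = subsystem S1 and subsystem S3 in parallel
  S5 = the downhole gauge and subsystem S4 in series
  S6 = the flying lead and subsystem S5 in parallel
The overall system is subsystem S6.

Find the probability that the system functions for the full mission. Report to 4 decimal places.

0.9916

R(flying lead) = exp(−0.000834 × 100) = 0.919983
R(downhole gauge) = exp(−0.000943 × 100) = 0.910010
R(hydraulic accumulator) = exp(−0.000513 × 100) = 0.949994
R(HPU pump) = exp(−0.00117 × 100) = 0.889585
R(directional control valve) = exp(−0.000726 × 100) = 0.929973
R(topside master controller) = exp(−0.00174 × 100) = 0.840297
R(subsea electronics module) = exp(−0.00248 × 100) = 0.780360
Series (hydraulic accumulator and HPU pump): 0.949994 × 0.889585 = 0.845100
Parallel (topside master controller and subsea electronics module): 1 − (1 − 0.840297)(1 − 0.780360) = 0.964923
Series (directional control valve and [0.964923]): 0.929973 × 0.964923 = 0.897352
Parallel ([0.845100] and [0.897352]): 1 − (1 − 0.845100)(1 − 0.897352) = 0.984100
Series (downhole gauge and [0.984100]): 0.910010 × 0.984100 = 0.895541
Parallel (flying lead and [0.895541]): 1 − (1 − 0.919983)(1 − 0.895541) = 0.9916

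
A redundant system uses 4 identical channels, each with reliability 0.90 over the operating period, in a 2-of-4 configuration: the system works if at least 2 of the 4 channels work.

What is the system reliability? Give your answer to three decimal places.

R = Σ_{i=2}^{4} C(4,i) p^i (1−p)^{4−i} with p = 0.90
C(4,2)·0.90^2·0.10^2 = 0.04860
C(4,3)·0.90^3·0.10^1 = 0.29160
C(4,4)·0.90^4·0.10^0 = 0.65610
Sum = 0.996

0.996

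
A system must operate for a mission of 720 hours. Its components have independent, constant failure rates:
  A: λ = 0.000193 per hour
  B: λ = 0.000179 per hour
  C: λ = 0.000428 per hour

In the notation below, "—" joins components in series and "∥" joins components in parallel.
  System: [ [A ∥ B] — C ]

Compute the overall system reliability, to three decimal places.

0.723

R(A) = exp(−0.000193 × 720) = 0.87026
R(B) = exp(−0.000179 × 720) = 0.87908
R(C) = exp(−0.000428 × 720) = 0.73480
Parallel (A and B): 1 − (1 − 0.87026)(1 − 0.87908) = 0.98431
Series ([0.98431] and C): 0.98431 × 0.73480 = 0.723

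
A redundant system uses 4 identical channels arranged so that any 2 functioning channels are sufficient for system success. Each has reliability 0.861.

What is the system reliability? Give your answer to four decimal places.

0.9904

R = Σ_{i=2}^{4} C(4,i) p^i (1−p)^{4−i} with p = 0.861
C(4,2)·0.861^2·0.139^2 = 0.085938
C(4,3)·0.861^3·0.139^1 = 0.354882
C(4,4)·0.861^4·0.139^0 = 0.549557
Sum = 0.9904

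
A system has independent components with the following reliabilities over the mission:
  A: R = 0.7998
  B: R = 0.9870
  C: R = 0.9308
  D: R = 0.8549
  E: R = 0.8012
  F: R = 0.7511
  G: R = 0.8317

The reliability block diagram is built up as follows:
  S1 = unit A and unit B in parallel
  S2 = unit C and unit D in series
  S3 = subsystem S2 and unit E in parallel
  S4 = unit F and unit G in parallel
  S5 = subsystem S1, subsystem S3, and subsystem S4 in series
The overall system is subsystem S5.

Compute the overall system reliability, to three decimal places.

Parallel (A and B): 1 − (1 − 0.79980)(1 − 0.98700) = 0.99740
Series (C and D): 0.93080 × 0.85490 = 0.79574
Parallel ([0.79574] and E): 1 − (1 − 0.79574)(1 − 0.80120) = 0.95939
Parallel (F and G): 1 − (1 − 0.75110)(1 − 0.83170) = 0.95811
Series ([0.99740], [0.95939], and [0.95811]): 0.99740 × 0.95939 × 0.95811 = 0.917

0.917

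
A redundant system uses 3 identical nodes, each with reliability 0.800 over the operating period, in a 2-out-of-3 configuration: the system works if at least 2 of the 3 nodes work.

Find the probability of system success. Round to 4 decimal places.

R = Σ_{i=2}^{3} C(3,i) p^i (1−p)^{3−i} with p = 0.800
C(3,2)·0.800^2·0.200^1 = 0.384000
C(3,3)·0.800^3·0.200^0 = 0.512000
Sum = 0.8960

0.8960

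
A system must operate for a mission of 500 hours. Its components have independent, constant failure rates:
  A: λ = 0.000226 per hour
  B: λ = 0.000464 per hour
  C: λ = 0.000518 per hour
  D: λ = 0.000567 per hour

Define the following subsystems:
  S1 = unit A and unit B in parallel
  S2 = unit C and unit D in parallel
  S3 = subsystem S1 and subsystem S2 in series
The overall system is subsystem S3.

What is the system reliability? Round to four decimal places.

0.9228

R(A) = exp(−0.000226 × 500) = 0.893151
R(B) = exp(−0.000464 × 500) = 0.792946
R(C) = exp(−0.000518 × 500) = 0.771823
R(D) = exp(−0.000567 × 500) = 0.753143
Parallel (A and B): 1 − (1 − 0.893151)(1 − 0.792946) = 0.977876
Parallel (C and D): 1 − (1 − 0.771823)(1 − 0.753143) = 0.943673
Series ([0.977876] and [0.943673]): 0.977876 × 0.943673 = 0.9228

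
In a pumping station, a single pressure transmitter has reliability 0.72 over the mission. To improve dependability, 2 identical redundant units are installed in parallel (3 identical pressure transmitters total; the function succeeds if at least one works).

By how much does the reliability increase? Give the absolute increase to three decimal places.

0.258

R_before = 0.72
R_after = 1 − (1 − 0.72)^3 = 0.978
ΔR = 0.978 − 0.72 = 0.258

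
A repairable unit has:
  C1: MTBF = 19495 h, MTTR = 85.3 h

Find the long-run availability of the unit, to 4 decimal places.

0.9956

A(C1) = MTBF/(MTBF+MTTR) = 19495/(19495+85.3) = 0.9956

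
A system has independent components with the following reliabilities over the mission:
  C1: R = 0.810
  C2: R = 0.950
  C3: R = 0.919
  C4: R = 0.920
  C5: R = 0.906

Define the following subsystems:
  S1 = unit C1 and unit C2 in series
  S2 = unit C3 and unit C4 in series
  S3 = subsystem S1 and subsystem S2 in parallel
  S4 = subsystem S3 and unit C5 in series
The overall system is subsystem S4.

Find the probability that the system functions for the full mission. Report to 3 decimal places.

Series (C1 and C2): 0.81000 × 0.95000 = 0.76950
Series (C3 and C4): 0.91900 × 0.92000 = 0.84548
Parallel ([0.76950] and [0.84548]): 1 − (1 − 0.76950)(1 − 0.84548) = 0.96438
Series ([0.96438] and C5): 0.96438 × 0.90600 = 0.874

0.874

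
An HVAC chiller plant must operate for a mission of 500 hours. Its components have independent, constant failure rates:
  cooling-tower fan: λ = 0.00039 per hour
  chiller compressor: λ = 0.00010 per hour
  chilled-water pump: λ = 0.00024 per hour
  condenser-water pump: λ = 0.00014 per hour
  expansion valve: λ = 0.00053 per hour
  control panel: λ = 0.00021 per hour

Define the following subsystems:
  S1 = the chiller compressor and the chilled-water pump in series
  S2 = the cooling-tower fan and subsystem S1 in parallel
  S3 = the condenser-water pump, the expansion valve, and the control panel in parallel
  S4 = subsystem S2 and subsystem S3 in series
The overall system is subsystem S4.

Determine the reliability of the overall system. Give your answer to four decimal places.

0.9708

R(cooling-tower fan) = exp(−0.00039 × 500) = 0.822835
R(chiller compressor) = exp(−0.00010 × 500) = 0.951229
R(chilled-water pump) = exp(−0.00024 × 500) = 0.886920
R(condenser-water pump) = exp(−0.00014 × 500) = 0.932394
R(expansion valve) = exp(−0.00053 × 500) = 0.767206
R(control panel) = exp(−0.00021 × 500) = 0.900325
Series (chiller compressor and chilled-water pump): 0.951229 × 0.886920 = 0.843664
Parallel (cooling-tower fan and [0.843664]): 1 − (1 − 0.822835)(1 − 0.843664) = 0.972303
Parallel (condenser-water pump, expansion valve, and control panel): 1 − (1 − 0.932394)(1 − 0.767206)(1 − 0.900325) = 0.998431
Series ([0.972303] and [0.998431]): 0.972303 × 0.998431 = 0.9708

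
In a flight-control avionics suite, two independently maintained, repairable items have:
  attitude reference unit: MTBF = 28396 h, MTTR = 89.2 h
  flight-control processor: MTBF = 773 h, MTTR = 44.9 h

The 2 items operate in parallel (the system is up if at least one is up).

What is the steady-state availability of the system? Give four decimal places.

A(attitude reference unit) = MTBF/(MTBF+MTTR) = 28396/(28396+89.2) = 0.996869
A(flight-control processor) = MTBF/(MTBF+MTTR) = 773/(773+44.9) = 0.945103
Parallel availability: 1 − (1 − 0.996869)(1 − 0.945103) = 0.9998

0.9998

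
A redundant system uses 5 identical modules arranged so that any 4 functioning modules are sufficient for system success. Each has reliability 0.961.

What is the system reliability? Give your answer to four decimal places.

R = Σ_{i=4}^{5} C(5,i) p^i (1−p)^{5−i} with p = 0.961
C(5,4)·0.961^4·0.039^1 = 0.166314
C(5,5)·0.961^5·0.039^0 = 0.819628
Sum = 0.9859

0.9859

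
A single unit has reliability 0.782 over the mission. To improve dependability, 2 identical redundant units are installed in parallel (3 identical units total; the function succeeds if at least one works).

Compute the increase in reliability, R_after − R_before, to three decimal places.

0.208

R_before = 0.782
R_after = 1 − (1 − 0.782)^3 = 0.990
ΔR = 0.990 − 0.782 = 0.208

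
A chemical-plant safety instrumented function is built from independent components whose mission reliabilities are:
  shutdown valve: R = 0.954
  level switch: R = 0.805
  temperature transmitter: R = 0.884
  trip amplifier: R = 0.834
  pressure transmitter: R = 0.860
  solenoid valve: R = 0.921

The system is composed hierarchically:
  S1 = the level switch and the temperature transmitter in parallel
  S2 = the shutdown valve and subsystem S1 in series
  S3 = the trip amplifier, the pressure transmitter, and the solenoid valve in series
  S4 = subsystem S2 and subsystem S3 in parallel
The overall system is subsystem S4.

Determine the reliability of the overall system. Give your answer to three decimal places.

Parallel (level switch and temperature transmitter): 1 − (1 − 0.80500)(1 − 0.88400) = 0.97738
Series (shutdown valve and [0.97738]): 0.95400 × 0.97738 = 0.93242
Series (trip amplifier, pressure transmitter, and solenoid valve): 0.83400 × 0.86000 × 0.92100 = 0.66058
Parallel ([0.93242] and [0.66058]): 1 − (1 − 0.93242)(1 − 0.66058) = 0.977

0.977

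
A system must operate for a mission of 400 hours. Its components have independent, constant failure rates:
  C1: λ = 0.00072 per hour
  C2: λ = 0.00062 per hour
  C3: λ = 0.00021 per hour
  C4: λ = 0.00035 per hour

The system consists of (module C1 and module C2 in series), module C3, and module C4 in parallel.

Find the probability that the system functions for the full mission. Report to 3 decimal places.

0.996

R(C1) = exp(−0.00072 × 400) = 0.74976
R(C2) = exp(−0.00062 × 400) = 0.78036
R(C3) = exp(−0.00021 × 400) = 0.91943
R(C4) = exp(−0.00035 × 400) = 0.86936
Series (C1 and C2): 0.74976 × 0.78036 = 0.58508
Parallel ([0.58508], C3, and C4): 1 − (1 − 0.58508)(1 − 0.91943)(1 − 0.86936) = 0.996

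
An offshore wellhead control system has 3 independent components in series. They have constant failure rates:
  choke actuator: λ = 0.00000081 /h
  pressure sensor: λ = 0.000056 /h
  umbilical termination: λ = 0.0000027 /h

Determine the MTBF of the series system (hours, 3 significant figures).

Series of exponential components: λ_sys = Σ λ_i
λ_sys = 0.00000081 + 0.000056 + 0.0000027 = 5.9510e-05 /h
MTBF = 1 / λ_sys = 16800 h

16800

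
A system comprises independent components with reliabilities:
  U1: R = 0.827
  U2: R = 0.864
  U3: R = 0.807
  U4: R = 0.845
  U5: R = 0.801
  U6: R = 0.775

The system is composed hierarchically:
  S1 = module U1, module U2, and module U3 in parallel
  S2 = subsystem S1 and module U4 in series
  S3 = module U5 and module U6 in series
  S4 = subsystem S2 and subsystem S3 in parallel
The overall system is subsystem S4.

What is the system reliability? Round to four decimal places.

0.9398

Parallel (U1, U2, and U3): 1 − (1 − 0.827000)(1 − 0.864000)(1 − 0.807000) = 0.995459
Series ([0.995459] and U4): 0.995459 × 0.845000 = 0.841163
Series (U5 and U6): 0.801000 × 0.775000 = 0.620775
Parallel ([0.841163] and [0.620775]): 1 − (1 − 0.841163)(1 − 0.620775) = 0.9398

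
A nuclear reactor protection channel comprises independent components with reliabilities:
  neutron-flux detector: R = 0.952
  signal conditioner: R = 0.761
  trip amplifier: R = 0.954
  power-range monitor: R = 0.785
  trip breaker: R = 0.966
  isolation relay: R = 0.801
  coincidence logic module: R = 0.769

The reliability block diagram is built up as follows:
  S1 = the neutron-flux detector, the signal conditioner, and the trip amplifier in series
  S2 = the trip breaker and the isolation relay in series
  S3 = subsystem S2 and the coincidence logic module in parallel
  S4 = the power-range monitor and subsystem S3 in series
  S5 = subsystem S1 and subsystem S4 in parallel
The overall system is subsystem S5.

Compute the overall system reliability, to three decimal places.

0.921

Series (neutron-flux detector, signal conditioner, and trip amplifier): 0.95200 × 0.76100 × 0.95400 = 0.69115
Series (trip breaker and isolation relay): 0.96600 × 0.80100 = 0.77377
Parallel ([0.77377] and coincidence logic module): 1 − (1 − 0.77377)(1 − 0.76900) = 0.94774
Series (power-range monitor and [0.94774]): 0.78500 × 0.94774 = 0.74398
Parallel ([0.69115] and [0.74398]): 1 − (1 − 0.69115)(1 − 0.74398) = 0.921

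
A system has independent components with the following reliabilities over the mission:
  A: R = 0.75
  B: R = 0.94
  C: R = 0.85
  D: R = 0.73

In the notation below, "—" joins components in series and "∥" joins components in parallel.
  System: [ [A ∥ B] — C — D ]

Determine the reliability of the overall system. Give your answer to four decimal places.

0.6112

Parallel (A and B): 1 − (1 − 0.750000)(1 − 0.940000) = 0.985000
Series ([0.985000], C, and D): 0.985000 × 0.850000 × 0.730000 = 0.6112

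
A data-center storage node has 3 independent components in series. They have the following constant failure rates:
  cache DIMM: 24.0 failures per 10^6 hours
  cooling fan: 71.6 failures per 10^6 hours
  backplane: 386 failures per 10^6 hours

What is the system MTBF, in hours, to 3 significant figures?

Series of exponential components: λ_sys = Σ λ_i
λ_sys = 0.0000240 + 0.0000716 + 0.000386 = 4.8160e-04 /h
MTBF = 1 / λ_sys = 2080 h

2080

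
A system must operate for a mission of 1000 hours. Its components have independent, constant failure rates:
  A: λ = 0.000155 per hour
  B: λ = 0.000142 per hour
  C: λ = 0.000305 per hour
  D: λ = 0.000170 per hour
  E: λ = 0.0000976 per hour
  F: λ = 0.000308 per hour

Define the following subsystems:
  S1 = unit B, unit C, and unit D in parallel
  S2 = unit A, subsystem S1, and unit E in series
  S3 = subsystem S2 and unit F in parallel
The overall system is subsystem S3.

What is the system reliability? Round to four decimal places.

R(A) = exp(−0.000155 × 1000) = 0.856415
R(B) = exp(−0.000142 × 1000) = 0.867621
R(C) = exp(−0.000305 × 1000) = 0.737123
R(D) = exp(−0.000170 × 1000) = 0.843665
R(E) = exp(−0.0000976 × 1000) = 0.907012
R(F) = exp(−0.000308 × 1000) = 0.734915
Parallel (B, C, and D): 1 − (1 − 0.867621)(1 − 0.737123)(1 − 0.843665) = 0.994560
Series (A, [0.994560], and E): 0.856415 × 0.994560 × 0.907012 = 0.772553
Parallel ([0.772553] and F): 1 − (1 − 0.772553)(1 − 0.734915) = 0.9397

0.9397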